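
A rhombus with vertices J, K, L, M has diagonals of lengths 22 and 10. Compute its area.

Area of a rhombus = (d1 * d2) / 2
Area = (22 * 10) / 2
Area = 220 / 2
Area = 110

110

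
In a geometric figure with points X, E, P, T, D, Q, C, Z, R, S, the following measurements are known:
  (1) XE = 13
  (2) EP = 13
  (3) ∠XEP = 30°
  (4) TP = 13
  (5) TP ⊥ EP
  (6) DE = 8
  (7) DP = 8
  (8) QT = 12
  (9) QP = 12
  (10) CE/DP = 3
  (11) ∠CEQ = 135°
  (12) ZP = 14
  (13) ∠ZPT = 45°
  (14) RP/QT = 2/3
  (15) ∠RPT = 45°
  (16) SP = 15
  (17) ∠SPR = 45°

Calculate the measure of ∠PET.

Step 1: By the law of cosines on triangle EPT: ET² = 13² + 13² − 2·13·13·cos(90°) = 338, so ET = 13·√2.
Step 2: By the inverse law of cosines on triangle PET: cos(∠PET) = (13² + (13·√2)² − 13²) / (2·13·13·√2) = 338/478 = 0.7071, so ∠PET = 45°.

Therefore, the measure of angle ∠PET = 45°.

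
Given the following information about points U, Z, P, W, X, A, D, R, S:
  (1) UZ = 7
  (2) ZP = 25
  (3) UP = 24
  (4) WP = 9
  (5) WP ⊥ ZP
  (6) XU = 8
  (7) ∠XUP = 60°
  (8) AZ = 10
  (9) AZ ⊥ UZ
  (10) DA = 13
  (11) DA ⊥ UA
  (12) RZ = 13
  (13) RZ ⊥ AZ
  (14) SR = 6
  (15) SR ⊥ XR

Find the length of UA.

Step 1: By the law of cosines on triangle UZA: UA² = 7² + 10² − 2·7·10·cos(90°) = 149, so UA = √149.

Therefore, the length of UA = √149.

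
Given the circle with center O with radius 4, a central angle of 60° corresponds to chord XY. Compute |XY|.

Drop a perpendicular from the center to the chord, bisecting both the chord and the central angle.
Each half-chord = r sin(θ/2) = 4 sin(30°).
The full chord = 2 × 4 × sin(30°) = 4.

4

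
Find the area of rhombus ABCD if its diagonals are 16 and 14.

Area = (16 * 14) / 2 = 224 / 2 = 112

112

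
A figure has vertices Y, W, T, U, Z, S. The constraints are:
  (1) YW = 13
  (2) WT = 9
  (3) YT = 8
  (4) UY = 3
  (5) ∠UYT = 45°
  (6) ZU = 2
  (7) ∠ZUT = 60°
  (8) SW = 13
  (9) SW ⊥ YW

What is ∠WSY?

Step 1: By the law of cosines on triangle SWY: SY² = 13² + 13² − 2·13·13·cos(90°) = 338, so SY = 13·√2.
Step 2: By the inverse law of cosines on triangle WSY: cos(∠WSY) = (13² + (13·√2)² − 13²) / (2·13·13·√2) = 338/478 = 0.7071, so ∠WSY = 45°.

Therefore, the measure of angle ∠WSY = 45°.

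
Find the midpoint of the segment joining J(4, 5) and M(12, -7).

The midpoint is the point halfway along the segment.
Move half the horizontal distance: 4 + (12 - 4)/2 = 4 + 8/2 = 8
Move half the vertical distance: 5 + (-7 - 5)/2 = 5 + -12/2 = -1
Midpoint = (8, -1)

(8, -1)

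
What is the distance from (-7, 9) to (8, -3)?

d = sqrt((8 - -7)^2 + (-3 - 9)^2)
d = sqrt(15^2 + -12^2)
d = sqrt(225 + 144)
d = sqrt(369) = 3*sqrt(41)

3*sqrt(41)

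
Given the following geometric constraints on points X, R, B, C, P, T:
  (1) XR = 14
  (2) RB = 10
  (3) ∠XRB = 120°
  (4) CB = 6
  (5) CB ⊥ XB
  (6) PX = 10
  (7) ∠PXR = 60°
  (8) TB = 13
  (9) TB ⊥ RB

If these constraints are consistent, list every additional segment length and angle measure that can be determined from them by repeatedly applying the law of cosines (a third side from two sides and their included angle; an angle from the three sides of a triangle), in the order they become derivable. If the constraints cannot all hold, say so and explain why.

The constraints are consistent. Derivable facts, in order:
After 1 step:
- RP = 2·√39
- RT ≈ 16.4
- XB = 2·√109
After 2 steps:
- XC = 2·√118
- ∠BRT = 52.43°
- ∠BTR = 37.57°
- ∠BXR = 24.5°
- ∠PRX = 43.9°
- ∠RBX = 35.5°
- ∠RPX = 76.1°
After 3 steps:
- ∠BCX = 73.97°
- ∠BXC = 16.03°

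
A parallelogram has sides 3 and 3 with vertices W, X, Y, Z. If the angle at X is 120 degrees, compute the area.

Area = a * b * sin(theta)
Area = 3 * 3 * sin(120 degrees)
Area = 9 * sqrt(3)/2
Area = 9*sqrt(3)/2

9*sqrt(3)/2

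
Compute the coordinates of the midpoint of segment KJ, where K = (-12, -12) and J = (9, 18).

The midpoint is the point halfway along the segment.
Move half the horizontal distance: -12 + (9 - -12)/2 = -12 + 21/2 = -3/2
Move half the vertical distance: -12 + (18 - -12)/2 = -12 + 30/2 = 3
Midpoint = (-3/2, 3)

(-3/2, 3)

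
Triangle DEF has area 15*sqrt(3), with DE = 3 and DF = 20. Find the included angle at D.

From the SAS area formula Area = (1/2)ab sin(C), rearranging gives sin(C) = 2*Area/(ab).
sin(C) = 2 * 15*sqrt(3) / (60) = sqrt(3)/2.
Therefore C = arcsin(sqrt(3)/2) = 60°.
Since sin(180° - C) = sin(C), the obtuse angle 120° gives the same area, so C = 60° or C = 120°.

60° or 120°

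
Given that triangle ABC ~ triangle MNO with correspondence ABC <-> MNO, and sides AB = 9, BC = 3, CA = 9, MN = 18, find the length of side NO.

Since the triangles are similar, the ratio of corresponding sides is constant.
Scale factor k = MN / AB = 18 / 9 = 2
NO = k * BC = 2 * 3 = 6

6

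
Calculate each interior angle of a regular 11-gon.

Each interior angle of a regular n-gon is (n - 2) * 180 / n.
For n = 11: (11 - 2) * 180 / 11 = 1620/11 = 1620/11 degrees.

1620/11 degrees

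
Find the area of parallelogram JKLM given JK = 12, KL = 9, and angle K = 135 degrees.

The area of a parallelogram equals the product of two adjacent sides times the sine of the included angle.
This is because the height equals 9 * sin(135°) = 9*sqrt(2)/2.
Area = 12 * 9*sqrt(2)/2 = 54*sqrt(2)

54*sqrt(2)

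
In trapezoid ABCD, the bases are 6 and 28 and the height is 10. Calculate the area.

A trapezoid's area equals the midsegment times the height.
The midsegment is (6 + 28) / 2 = 17.
Area = 17 * 10 = 170.

170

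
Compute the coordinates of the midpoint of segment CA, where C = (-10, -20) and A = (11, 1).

The midpoint is the point halfway along the segment.
Move half the horizontal distance: -10 + (11 - -10)/2 = -10 + 21/2 = 1/2
Move half the vertical distance: -20 + (1 - -20)/2 = -20 + 21/2 = -19/2
Midpoint = (1/2, -19/2)

(1/2, -19/2)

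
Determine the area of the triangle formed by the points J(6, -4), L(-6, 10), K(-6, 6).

The Shoelace formula computes the area from vertex coordinates by summing cross products.
For vertices (6,-4), (-6,10), (-6,6):
Signed sum = 6*10 - -6*-4 + -6*6 - -6*10 + -6*-4 - 6*6
= 36 + 24 + -12 = 48
Area = (1/2)|48| = 24.

24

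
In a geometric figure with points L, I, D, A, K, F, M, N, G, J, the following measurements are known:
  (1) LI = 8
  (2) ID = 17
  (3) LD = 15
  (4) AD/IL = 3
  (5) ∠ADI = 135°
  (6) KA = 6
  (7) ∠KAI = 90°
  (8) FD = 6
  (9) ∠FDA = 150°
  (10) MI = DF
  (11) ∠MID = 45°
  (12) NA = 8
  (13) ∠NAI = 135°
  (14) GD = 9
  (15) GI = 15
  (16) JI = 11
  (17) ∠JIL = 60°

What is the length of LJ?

Step 1: By the law of cosines on triangle LIJ: LJ² = 8² + 11² − 2·8·11·cos(60°) = 97, so LJ = √97.

Therefore, the length of LJ = √97.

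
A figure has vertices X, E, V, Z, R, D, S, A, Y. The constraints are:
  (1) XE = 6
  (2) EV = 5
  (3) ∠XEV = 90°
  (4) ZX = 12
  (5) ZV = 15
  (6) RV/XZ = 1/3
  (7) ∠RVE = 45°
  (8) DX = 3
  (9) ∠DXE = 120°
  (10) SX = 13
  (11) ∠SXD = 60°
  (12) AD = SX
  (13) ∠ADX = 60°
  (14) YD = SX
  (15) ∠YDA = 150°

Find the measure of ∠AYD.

From the given relations: YD = SX = 13; AD = SX = 13.
Step 1: By the law of cosines on triangle YDA: YA² = 13² + 13² − 2·13·13·cos(150°) = 630.72, so YA ≈ 25.11.
Step 2: By the inverse law of cosines on triangle AYD: cos(∠AYD) = (25.11² + 13² − 13²) / (2·25.11·13) = 630.72/652.97 = 0.9659, so ∠AYD = 15°.

Therefore, the measure of angle ∠AYD = 15°.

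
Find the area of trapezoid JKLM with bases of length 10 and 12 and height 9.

Area = (10 + 12) * 9 / 2 = 198 / 2 = 99

99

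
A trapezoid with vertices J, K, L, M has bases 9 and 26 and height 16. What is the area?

A trapezoid's area equals the midsegment times the height.
The midsegment is (9 + 26) / 2 = 35/2.
Area = 35/2 * 16 = 280.

280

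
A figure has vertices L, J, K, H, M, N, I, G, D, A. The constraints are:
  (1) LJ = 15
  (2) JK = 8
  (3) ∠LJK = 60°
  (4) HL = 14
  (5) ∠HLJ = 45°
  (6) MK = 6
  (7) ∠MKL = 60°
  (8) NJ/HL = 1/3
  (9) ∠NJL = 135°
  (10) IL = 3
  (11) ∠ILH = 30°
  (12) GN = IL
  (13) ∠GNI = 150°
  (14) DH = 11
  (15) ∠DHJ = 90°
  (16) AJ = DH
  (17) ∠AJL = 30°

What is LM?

Step 1: By the law of cosines on triangle LJK: LK² = 15² + 8² − 2·15·8·cos(60°) = 169, so LK = 13.
Step 2: By the law of cosines on triangle LKM: LM² = 13² + 6² − 2·13·6·cos(60°) = 127, so LM = √127.

Therefore, the length of LM = √127.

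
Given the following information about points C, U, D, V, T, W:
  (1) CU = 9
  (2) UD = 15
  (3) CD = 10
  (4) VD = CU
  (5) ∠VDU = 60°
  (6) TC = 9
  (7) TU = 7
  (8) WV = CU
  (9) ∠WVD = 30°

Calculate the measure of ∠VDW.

From the given relations: VD = CU = 9; WV = CU = 9.
Step 1: By the law of cosines on triangle DVW: DW² = 9² + 9² − 2·9·9·cos(30°) = 21.7, so DW ≈ 4.66.
Step 2: By the inverse law of cosines on triangle VDW: cos(∠VDW) = (9² + 4.66² − 9²) / (2·9·4.66) = 21.7/83.86 = 0.2588, so ∠VDW = 75°.

Therefore, the measure of angle ∠VDW = 75°.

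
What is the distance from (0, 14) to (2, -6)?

The horizontal distance is |2 - 0| = 2 and the vertical distance is |-6 - 14| = 20.
By the Pythagorean theorem, d = sqrt(2^2 + 20^2) = sqrt(404) = 2*sqrt(101).

2*sqrt(101)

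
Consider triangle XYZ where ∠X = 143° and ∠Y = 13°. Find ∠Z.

angle Z = 180 - 143 - 13 = 24 degrees.

24 degrees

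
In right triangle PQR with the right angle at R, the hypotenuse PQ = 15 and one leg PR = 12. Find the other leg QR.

QR = sqrt(15^2 - 12^2) = sqrt(81) = 9

9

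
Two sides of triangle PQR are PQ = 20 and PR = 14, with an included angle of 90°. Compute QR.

The included angle is 90°, so the triangle is right-angled at P. The opposite side QR is the hypotenuse.
By the Pythagorean theorem: QR = sqrt(20^2 + 14^2) = sqrt(596) = 2*sqrt(149).

2*sqrt(149)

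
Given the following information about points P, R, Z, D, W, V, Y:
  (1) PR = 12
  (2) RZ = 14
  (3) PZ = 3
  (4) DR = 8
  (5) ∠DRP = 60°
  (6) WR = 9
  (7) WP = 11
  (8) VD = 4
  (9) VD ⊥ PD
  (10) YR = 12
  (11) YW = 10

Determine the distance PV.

Step 1: By the law of cosines on triangle DRP: DP² = 8² + 12² − 2·8·12·cos(60°) = 112, so DP = 4·√7.
Step 2: By the law of cosines on triangle PDV: PV² = (4·√7)² + 4² − 2·4·√7·4·cos(90°) = 128, so PV = 8·√2.

Therefore, the length of PV = 8·√2.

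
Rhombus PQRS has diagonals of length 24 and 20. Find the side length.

The diagonals of a rhombus bisect each other at right angles.
Half-diagonals: 24/2 = 12 and 20/2 = 10
side = sqrt(12^2 + 10^2)
side = sqrt(144 + 100)
side = sqrt(244) = 2*sqrt(61)

2*sqrt(61)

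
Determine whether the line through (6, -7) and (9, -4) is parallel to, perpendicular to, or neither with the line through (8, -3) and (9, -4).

Slope of line 1: m1 = (-4 - -7)/(9 - 6) = 3/3 = 1
Slope of line 2: m2 = (-4 - -3)/(9 - 8) = -1/1 = -1
m1 * m2 = -1, so perpendicular.

Perpendicular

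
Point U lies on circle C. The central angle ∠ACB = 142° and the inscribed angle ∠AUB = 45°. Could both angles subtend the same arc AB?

By the inscribed angle theorem, the inscribed angle for a central angle of 142° should be 142° / 2 = 71°.
The given inscribed angle is 45°, which does not equal 71°.
Therefore, no, they do not correspond to the same arc.

No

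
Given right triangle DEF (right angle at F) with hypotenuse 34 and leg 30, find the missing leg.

By the Pythagorean theorem: EF^2 = DE^2 - DF^2
EF^2 = 34^2 - 30^2 = 1156 - 900 = 256
EF = sqrt(256) = 16

16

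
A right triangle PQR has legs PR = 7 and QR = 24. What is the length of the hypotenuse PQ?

In a right triangle, the square of the hypotenuse equals the sum of the squares of the two legs.
The legs are 7 and 24, so the hypotenuse = sqrt(49 + 576) = sqrt(625) = 25.

25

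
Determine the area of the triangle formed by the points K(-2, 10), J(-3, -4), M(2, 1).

Using the Shoelace formula for a triangle:
Area = (1/2)|x0(y1 - y2) + x1(y2 - y0) + x2(y0 - y1)|
Area = (1/2)|-2(-4 - 1) + -3(1 - 10) + 2(10 - -4)|
Area = (1/2)|10 + 27 + 28|
Area = (1/2)|65|
Area = (1/2)(65)
Area = 65/2

65/2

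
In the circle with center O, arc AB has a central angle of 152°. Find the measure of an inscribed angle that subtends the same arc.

An inscribed angle intercepts an arc from a point on the circle, while the central angle intercepts the same arc from the center.
The inscribed angle is always half the central angle: 152° / 2 = 76°.

76°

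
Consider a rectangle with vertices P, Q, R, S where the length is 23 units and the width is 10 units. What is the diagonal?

Using the Pythagorean theorem:
d² = 23² + 10² = 529 + 100 = 629
d = sqrt(629)

sqrt(629)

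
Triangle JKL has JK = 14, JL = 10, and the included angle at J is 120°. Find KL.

Law of cosines: KL^2 = 14^2 + 10^2 - 2(14)(10)cos(120°) = 436, so KL = 2*sqrt(109).

2*sqrt(109)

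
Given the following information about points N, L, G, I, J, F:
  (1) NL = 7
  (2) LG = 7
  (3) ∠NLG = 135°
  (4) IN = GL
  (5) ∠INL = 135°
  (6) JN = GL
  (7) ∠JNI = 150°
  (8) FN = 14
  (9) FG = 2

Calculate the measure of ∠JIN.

From the given relations: IN = GL = 7; JN = GL = 7.
Step 1: By the law of cosines on triangle INJ: IJ² = 7² + 7² − 2·7·7·cos(150°) = 182.87, so IJ ≈ 13.52.
Step 2: By the inverse law of cosines on triangle JIN: cos(∠JIN) = (13.52² + 7² − 7²) / (2·13.52·7) = 182.87/189.32 = 0.9659, so ∠JIN = 15°.

Therefore, the measure of angle ∠JIN = 15°.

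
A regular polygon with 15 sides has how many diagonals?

Each of the 15 vertices connects to 12 non-adjacent vertices via diagonals.
Total connections = 15 × 12 = 180, but each diagonal is counted twice.
Number of diagonals = 180 / 2 = 90.

90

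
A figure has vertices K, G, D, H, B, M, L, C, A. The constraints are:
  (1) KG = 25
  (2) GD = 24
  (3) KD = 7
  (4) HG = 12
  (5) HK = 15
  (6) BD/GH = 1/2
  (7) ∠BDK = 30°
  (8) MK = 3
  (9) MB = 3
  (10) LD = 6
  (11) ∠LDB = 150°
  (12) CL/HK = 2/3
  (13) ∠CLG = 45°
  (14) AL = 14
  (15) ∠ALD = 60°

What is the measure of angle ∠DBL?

From the given relations: BD = 1/2·GH = 1/2·12 = 6.
Step 1: By the law of cosines on triangle BDL: BL² = 6² + 6² − 2·6·6·cos(150°) = 134.35, so BL ≈ 11.59.
Step 2: By the inverse law of cosines on triangle DBL: cos(∠DBL) = (6² + 11.59² − 6²) / (2·6·11.59) = 134.35/139.09 = 0.9659, so ∠DBL = 15°.

Therefore, the measure of angle ∠DBL = 15°.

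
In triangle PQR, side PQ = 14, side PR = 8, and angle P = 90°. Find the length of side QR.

Since angle P = 90°, this is a right triangle and the law of cosines reduces to the Pythagorean theorem.
QR^2 = 14^2 + 8^2 = 260
QR = 2*sqrt(65)

2*sqrt(65)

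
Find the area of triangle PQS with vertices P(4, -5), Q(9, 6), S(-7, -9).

The Shoelace formula computes the area from vertex coordinates by summing cross products.
For vertices (4,-5), (9,6), (-7,-9):
Signed sum = 4*6 - 9*-5 + 9*-9 - -7*6 + -7*-5 - 4*-9
= 69 + -39 + 71 = 101
Area = (1/2)|101| = 101/2.

101/2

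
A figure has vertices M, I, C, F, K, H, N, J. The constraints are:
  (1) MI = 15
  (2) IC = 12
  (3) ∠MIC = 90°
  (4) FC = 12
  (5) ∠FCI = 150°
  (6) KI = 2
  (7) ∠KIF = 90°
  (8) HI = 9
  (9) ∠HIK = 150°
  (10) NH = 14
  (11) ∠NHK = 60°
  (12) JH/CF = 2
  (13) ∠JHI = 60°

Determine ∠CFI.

Step 1: By the law of cosines on triangle FCI: FI² = 12² + 12² − 2·12·12·cos(150°) = 537.42, so FI ≈ 23.18.
Step 2: By the inverse law of cosines on triangle CFI: cos(∠CFI) = (12² + 23.18² − 12²) / (2·12·23.18) = 537.42/556.37 = 0.9659, so ∠CFI = 15°.

Therefore, the measure of angle ∠CFI = 15°.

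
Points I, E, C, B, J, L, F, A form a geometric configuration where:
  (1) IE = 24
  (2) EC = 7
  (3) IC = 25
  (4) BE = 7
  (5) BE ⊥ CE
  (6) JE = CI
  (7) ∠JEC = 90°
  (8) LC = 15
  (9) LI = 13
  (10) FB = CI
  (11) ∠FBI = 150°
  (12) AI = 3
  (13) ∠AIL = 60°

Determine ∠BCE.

Step 1: By the law of cosines on triangle CEB: CB² = 7² + 7² − 2·7·7·cos(90°) = 98, so CB = 7·√2.
Step 2: By the inverse law of cosines on triangle BCE: cos(∠BCE) = ((7·√2)² + 7² − 7²) / (2·7·√2·7) = 98/138.59 = 0.7071, so ∠BCE = 45°.

Therefore, the measure of angle ∠BCE = 45°.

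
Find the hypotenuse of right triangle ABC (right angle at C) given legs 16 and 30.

AB = sqrt(16^2 + 30^2) = sqrt(1156) = 34

34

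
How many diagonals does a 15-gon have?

The number of diagonals in an n-gon is n(n - 3)/2.
For n = 15: 15(15 - 3)/2 = 15 × 12 / 2 = 90.

90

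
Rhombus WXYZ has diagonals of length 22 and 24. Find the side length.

Half-diagonals are 11 and 12. side = sqrt(11^2 + 12^2) = sqrt(265)

sqrt(265)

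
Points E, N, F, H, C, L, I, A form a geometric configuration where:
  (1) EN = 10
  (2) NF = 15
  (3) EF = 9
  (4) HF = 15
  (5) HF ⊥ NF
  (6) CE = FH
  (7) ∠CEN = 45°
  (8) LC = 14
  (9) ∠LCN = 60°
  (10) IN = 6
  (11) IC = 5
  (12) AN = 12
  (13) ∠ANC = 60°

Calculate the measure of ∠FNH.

Step 1: By the law of cosines on triangle NFH: NH² = 15² + 15² − 2·15·15·cos(90°) = 450, so NH = 15·√2.
Step 2: By the inverse law of cosines on triangle FNH: cos(∠FNH) = (15² + (15·√2)² − 15²) / (2·15·15·√2) = 450/636.4 = 0.7071, so ∠FNH = 45°.

Therefore, the measure of angle ∠FNH = 45°.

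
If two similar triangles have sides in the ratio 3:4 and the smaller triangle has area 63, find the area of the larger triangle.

Area ratio = (3/4)^2 = 9/16. Area of the larger triangle = 63 * 16/9 = 112.

112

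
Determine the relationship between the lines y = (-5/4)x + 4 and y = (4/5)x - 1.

Slope of line 1: m1 = -5/4
Slope of line 2: m2 = 4/5
Two lines are perpendicular when the product of their slopes is -1 (negative reciprocals).
m1 * m2 = (-5/4) * (4/5) = -1, confirming perpendicularity.

Perpendicular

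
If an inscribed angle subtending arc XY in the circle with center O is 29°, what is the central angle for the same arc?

Central angle = 2 × 29° = 58° (inscribed angle theorem).

58°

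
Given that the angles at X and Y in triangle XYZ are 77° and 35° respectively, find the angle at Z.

The interior angles sum to 180°: angle Z = 180 - 77 - 35 = 68°.
The triangle is acute (angles 77°, 35°, 68°).

68 degrees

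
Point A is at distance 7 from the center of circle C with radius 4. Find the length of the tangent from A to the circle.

Let T be the point of tangency. Then CT ⊥ AT (radius ⊥ tangent).
In right triangle CTA: CA² = CT² + AT²
7² = 4² + AT²
AT² = 33, AT = sqrt(33)

sqrt(33)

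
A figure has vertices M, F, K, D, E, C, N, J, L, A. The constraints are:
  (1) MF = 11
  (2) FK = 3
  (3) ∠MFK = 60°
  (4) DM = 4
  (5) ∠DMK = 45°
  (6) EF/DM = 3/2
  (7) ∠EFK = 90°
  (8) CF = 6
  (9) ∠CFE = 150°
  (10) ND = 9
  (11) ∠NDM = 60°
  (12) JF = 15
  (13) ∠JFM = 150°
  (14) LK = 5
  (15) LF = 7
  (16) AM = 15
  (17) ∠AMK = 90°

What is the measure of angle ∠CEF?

From the given relations: EF = 3/2·DM = 3/2·4 = 6.
Step 1: By the law of cosines on triangle EFC: EC² = 6² + 6² − 2·6·6·cos(150°) = 134.35, so EC ≈ 11.59.
Step 2: By the inverse law of cosines on triangle CEF: cos(∠CEF) = (11.59² + 6² − 6²) / (2·11.59·6) = 134.35/139.09 = 0.9659, so ∠CEF = 15°.

Therefore, the measure of angle ∠CEF = 15°.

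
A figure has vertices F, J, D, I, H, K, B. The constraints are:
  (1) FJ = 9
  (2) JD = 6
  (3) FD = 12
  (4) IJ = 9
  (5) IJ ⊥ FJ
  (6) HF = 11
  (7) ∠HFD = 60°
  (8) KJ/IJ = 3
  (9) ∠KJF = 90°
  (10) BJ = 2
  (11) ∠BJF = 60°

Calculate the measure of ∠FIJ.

Step 1: By the law of cosines on triangle IJF: IF² = 9² + 9² − 2·9·9·cos(90°) = 162, so IF = 9·√2.
Step 2: By the inverse law of cosines on triangle FIJ: cos(∠FIJ) = ((9·√2)² + 9² − 9²) / (2·9·√2·9) = 162/229.1 = 0.7071, so ∠FIJ = 45°.

Therefore, the measure of angle ∠FIJ = 45°.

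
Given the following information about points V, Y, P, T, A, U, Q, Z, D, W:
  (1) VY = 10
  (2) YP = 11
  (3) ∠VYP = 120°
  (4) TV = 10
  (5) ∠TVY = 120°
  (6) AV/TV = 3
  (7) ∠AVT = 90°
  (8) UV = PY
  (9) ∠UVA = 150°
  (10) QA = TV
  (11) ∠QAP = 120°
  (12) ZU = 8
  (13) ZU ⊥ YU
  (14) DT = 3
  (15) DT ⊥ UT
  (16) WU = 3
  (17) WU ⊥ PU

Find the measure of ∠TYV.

Step 1: By the law of cosines on triangle YVT: YT² = 10² + 10² − 2·10·10·cos(120°) = 300, so YT = 10·√3.
Step 2: By the inverse law of cosines on triangle TYV: cos(∠TYV) = ((10·√3)² + 10² − 10²) / (2·10·√3·10) = 300/346.41 = 0.866, so ∠TYV = 30°.

Therefore, the measure of angle ∠TYV = 30°.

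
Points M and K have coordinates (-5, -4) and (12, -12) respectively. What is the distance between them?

The horizontal distance is |12 - -5| = 17 and the vertical distance is |-12 - -4| = 8.
By the Pythagorean theorem, d = sqrt(17^2 + 8^2) = sqrt(353).

sqrt(353)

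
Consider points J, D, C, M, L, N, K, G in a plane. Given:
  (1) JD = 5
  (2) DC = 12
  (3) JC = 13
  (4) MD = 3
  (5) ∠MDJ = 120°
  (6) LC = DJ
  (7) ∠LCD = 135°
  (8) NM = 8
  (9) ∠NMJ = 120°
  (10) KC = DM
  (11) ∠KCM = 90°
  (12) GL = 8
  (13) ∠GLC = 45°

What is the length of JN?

Step 1: By the law of cosines on triangle JDM: JM² = 5² + 3² − 2·5·3·cos(120°) = 49, so JM = 7.
Step 2: By the law of cosines on triangle JMN: JN² = 7² + 8² − 2·7·8·cos(120°) = 169, so JN = 13.

Therefore, the length of JN = 13.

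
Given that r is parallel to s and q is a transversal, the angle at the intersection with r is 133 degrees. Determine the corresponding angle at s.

Corresponding angles formed by parallel lines and a transversal are equal.
The given angle is 133 degrees.
The corresponding angle = 133 degrees.

133 degrees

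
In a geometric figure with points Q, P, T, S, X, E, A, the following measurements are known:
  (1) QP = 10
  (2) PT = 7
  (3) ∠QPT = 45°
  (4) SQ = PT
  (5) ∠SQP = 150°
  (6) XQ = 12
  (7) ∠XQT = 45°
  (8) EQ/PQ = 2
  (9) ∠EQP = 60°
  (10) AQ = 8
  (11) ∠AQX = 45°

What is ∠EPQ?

From the given relations: EQ = 2·PQ = 2·10 = 20.
Step 1: By the law of cosines on triangle PQE: PE² = 10² + 20² − 2·10·20·cos(60°) = 300, so PE = 10·√3.
Step 2: By the inverse law of cosines on triangle EPQ: cos(∠EPQ) = ((10·√3)² + 10² − 20²) / (2·10·√3·10) = 0/346.41 = 0, so ∠EPQ = 90°.

Therefore, the measure of angle ∠EPQ = 90°.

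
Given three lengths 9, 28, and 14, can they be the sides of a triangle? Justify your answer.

No.
The triangle inequality is violated: 9 + 14 = 23 ≤ 28.
These lengths cannot form a triangle.

No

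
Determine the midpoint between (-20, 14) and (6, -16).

The midpoint is the average of the coordinates:
x: (-20 + 6)/2 = -7
y: (14 + -16)/2 = -1
Midpoint = (-7, -1)

(-7, -1)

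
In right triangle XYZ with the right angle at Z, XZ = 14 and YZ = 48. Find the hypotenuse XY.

XY = sqrt(14^2 + 48^2) = sqrt(2500) = 50

50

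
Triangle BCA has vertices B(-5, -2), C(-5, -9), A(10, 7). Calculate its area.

Using the Shoelace formula for a triangle:
Area = (1/2)|x0(y1 - y2) + x1(y2 - y0) + x2(y0 - y1)|
Area = (1/2)|-5(-9 - 7) + -5(7 - -2) + 10(-2 - -9)|
Area = (1/2)|80 + -45 + 70|
Area = (1/2)|105|
Area = (1/2)(105)
Area = 105/2

105/2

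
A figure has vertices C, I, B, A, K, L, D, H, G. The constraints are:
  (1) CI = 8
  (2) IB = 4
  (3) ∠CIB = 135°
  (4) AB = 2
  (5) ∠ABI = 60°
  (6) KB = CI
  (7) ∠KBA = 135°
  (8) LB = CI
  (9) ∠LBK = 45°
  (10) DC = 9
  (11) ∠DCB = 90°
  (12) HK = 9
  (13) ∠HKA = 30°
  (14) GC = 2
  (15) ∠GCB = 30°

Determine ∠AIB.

Step 1: By the law of cosines on triangle IBA: IA² = 4² + 2² − 2·4·2·cos(60°) = 12, so IA = 2·√3.
Step 2: By the inverse law of cosines on triangle AIB: cos(∠AIB) = ((2·√3)² + 4² − 2²) / (2·2·√3·4) = 24/27.71 = 0.866, so ∠AIB = 30°.

Therefore, the measure of angle ∠AIB = 30°.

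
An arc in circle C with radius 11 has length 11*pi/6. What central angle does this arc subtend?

Arc length L = 2πr × θ/360, so θ = 360L / (2πr).
θ = 360 × 11*pi/6 / (2π × 11)
θ = 30°
θ = 30°

30°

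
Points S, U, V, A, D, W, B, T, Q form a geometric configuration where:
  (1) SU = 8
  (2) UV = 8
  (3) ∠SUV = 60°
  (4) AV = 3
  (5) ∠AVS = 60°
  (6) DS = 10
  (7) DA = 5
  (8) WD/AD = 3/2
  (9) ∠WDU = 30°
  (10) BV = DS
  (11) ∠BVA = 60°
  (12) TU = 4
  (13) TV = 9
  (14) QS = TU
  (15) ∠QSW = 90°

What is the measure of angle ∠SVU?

Step 1: By the law of cosines on triangle VUS: VS² = 8² + 8² − 2·8·8·cos(60°) = 64, so VS = 8.
Step 2: By the inverse law of cosines on triangle SVU: cos(∠SVU) = (8² + 8² − 8²) / (2·8·8) = 64/128 = 0.5, so ∠SVU = 60°.

Therefore, the measure of angle ∠SVU = 60°.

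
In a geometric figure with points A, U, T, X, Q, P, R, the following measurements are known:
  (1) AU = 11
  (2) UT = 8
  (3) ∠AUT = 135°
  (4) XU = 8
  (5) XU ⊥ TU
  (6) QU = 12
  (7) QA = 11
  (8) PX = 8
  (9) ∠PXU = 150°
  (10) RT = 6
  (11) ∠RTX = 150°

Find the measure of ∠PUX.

Step 1: By the law of cosines on triangle UXP: UP² = 8² + 8² − 2·8·8·cos(150°) = 238.85, so UP ≈ 15.45.
Step 2: By the inverse law of cosines on triangle PUX: cos(∠PUX) = (15.45² + 8² − 8²) / (2·15.45·8) = 238.85/247.28 = 0.9659, so ∠PUX = 15°.

Therefore, the measure of angle ∠PUX = 15°.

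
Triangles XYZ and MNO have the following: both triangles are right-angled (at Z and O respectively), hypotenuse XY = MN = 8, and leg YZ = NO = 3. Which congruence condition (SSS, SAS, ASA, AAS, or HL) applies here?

Consider the given information: both triangles are right-angled (at Z and O respectively), hypotenuse XY = MN = 8, and leg YZ = NO = 3
This is not SAS or ASA: SAS requires two sides and the included angle between them. ASA requires two angles and the side between them.
The correct criterion is HL. The hypotenuse and one leg of two right triangles are equal (Hypotenuse-Leg).

HL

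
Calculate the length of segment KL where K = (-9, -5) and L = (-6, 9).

The horizontal distance is |-6 - -9| = 3 and the vertical distance is |9 - -5| = 14.
By the Pythagorean theorem, d = sqrt(3^2 + 14^2) = sqrt(205).

sqrt(205)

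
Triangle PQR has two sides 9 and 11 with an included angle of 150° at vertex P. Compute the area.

Area = (1/2)(9)(11) sin(150°) = (1/2)(9)(11)(1/2) = 99/4

99/4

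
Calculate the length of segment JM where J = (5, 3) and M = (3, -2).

The horizontal distance is |3 - 5| = 2 and the vertical distance is |-2 - 3| = 5.
By the Pythagorean theorem, d = sqrt(2^2 + 5^2) = sqrt(29).

sqrt(29)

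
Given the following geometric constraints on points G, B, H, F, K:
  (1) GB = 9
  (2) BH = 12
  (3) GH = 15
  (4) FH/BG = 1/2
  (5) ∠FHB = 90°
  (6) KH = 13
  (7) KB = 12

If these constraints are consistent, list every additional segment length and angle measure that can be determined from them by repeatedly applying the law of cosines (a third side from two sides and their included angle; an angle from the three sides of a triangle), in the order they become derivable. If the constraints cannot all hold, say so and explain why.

The constraints are consistent. Derivable facts, in order:
After 1 step:
- BF ≈ 12.82
- ∠BGH = 53.13°
- ∠BHG = 36.87°
- ∠BHK = 57.2°
- ∠BKH = 57.2°
- ∠GBH = 90°
- ∠HBK = 65.59°
After 2 steps:
- ∠BFH = 69.44°
- ∠FBH = 20.56°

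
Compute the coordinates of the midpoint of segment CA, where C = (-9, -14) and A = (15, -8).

The midpoint is the point halfway along the segment.
Move half the horizontal distance: -9 + (15 - -9)/2 = -9 + 24/2 = 3
Move half the vertical distance: -14 + (-8 - -14)/2 = -14 + 6/2 = -11
Midpoint = (3, -11)

(3, -11)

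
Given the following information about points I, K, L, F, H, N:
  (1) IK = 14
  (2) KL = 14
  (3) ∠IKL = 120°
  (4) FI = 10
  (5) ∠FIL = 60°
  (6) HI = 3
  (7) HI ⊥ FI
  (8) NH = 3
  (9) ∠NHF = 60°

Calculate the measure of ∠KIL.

Step 1: By the law of cosines on triangle IKL: IL² = 14² + 14² − 2·14·14·cos(120°) = 588, so IL = 14·√3.
Step 2: By the inverse law of cosines on triangle KIL: cos(∠KIL) = (14² + (14·√3)² − 14²) / (2·14·14·√3) = 588/678.96 = 0.866, so ∠KIL = 30°.

Therefore, the measure of angle ∠KIL = 30°.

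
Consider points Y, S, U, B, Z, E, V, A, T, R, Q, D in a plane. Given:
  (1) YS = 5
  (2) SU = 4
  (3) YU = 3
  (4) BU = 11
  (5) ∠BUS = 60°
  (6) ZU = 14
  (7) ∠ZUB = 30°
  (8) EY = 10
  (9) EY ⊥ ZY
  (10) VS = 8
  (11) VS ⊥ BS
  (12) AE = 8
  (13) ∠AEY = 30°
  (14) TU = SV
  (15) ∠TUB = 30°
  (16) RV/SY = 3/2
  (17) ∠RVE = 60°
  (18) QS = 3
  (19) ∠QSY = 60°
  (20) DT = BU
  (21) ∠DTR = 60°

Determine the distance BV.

Step 1: By the law of cosines on triangle BUS: BS² = 11² + 4² − 2·11·4·cos(60°) = 93, so BS = √93.
Step 2: By the law of cosines on triangle BSV: BV² = √93² + 8² − 2·√93·8·cos(90°) = 157, so BV = √157.

Therefore, the length of BV = √157.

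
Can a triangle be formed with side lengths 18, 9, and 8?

The longest side is 18. The other two sides sum to 8 + 9 = 17.
Since 17 ≤ 18, the two shorter sides cannot reach around to close the triangle.

No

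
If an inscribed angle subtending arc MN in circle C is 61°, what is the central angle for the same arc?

The inscribed angle theorem states that a central angle is always twice any inscribed angle that subtends the same arc.
Since the inscribed angle is 61°, the central angle = 2 × 61° = 122°.

122°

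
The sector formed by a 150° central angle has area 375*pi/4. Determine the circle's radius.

The sector covers 150°/360° = 5/12 of the full circle.
Full circle area = 375*pi/4 / 5/12 = 225*pi.
Since full area = πr², we get r² = 225*pi/π = 225, so r = 15.

15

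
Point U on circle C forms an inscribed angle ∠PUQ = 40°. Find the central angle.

By the inscribed angle theorem, the central angle is twice the inscribed angle.
Central angle = 2 × 40° = 80°

80°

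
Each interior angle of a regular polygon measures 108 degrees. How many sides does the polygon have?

The exterior angle is the supplement of the interior angle: 180 - 108 = 72 degrees.
Since the exterior angles of any convex polygon sum to 360 degrees, the number of sides is 360 / 72 = 5.

5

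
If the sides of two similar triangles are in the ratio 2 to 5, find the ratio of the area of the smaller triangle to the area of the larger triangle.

The ratio of areas of similar triangles equals the square of the side ratio.
Side ratio = 2:5
Area ratio = (2/5)^2 = 4/25 = 4:25

4:25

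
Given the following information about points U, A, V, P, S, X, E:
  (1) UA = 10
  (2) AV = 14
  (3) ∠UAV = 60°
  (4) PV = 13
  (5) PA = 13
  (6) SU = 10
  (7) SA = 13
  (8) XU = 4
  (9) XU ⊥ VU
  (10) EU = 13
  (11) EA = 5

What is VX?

Step 1: By the law of cosines on triangle UAV: UV² = 10² + 14² − 2·10·14·cos(60°) = 156, so UV = 2·√39.
Step 2: By the law of cosines on triangle VUX: VX² = (2·√39)² + 4² − 2·2·√39·4·cos(90°) = 172, so VX = 2·√43.

Therefore, the length of VX = 2·√43.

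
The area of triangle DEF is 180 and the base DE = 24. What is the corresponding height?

Area = (1/2) * base * height
height = 2 * Area / base
height = 2 * 180 / 24
height = 360 / 24
height = 15

15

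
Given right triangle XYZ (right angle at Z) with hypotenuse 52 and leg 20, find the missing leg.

YZ = sqrt(52^2 - 20^2) = sqrt(2304) = 48

48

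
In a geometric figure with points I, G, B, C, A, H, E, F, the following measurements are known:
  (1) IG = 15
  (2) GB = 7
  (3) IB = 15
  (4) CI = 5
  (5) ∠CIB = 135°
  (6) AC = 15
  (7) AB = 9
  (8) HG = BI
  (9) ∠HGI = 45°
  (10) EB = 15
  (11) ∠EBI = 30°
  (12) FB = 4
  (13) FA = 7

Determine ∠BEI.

Step 1: By the law of cosines on triangle EBI: EI² = 15² + 15² − 2·15·15·cos(30°) = 60.29, so EI ≈ 7.76.
Step 2: By the inverse law of cosines on triangle BEI: cos(∠BEI) = (15² + 7.76² − 15²) / (2·15·7.76) = 60.29/232.94 = 0.2588, so ∠BEI = 75°.

Therefore, the measure of angle ∠BEI = 75°.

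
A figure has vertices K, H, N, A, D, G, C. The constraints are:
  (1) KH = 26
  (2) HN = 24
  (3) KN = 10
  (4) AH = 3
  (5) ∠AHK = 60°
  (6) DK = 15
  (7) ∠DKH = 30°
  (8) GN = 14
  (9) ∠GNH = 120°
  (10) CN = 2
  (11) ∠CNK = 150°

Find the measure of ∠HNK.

Step 1: By the inverse law of cosines on triangle HNK: cos(∠HNK) = (24² + 10² − 26²) / (2·24·10) = 0/480 = 0, so ∠HNK = 90°.

Therefore, the measure of angle ∠HNK = 90°.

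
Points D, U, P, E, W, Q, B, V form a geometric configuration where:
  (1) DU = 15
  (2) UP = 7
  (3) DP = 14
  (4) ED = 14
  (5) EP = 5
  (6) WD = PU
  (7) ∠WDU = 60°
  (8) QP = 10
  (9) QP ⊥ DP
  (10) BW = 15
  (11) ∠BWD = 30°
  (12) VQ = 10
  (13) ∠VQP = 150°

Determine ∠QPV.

Step 1: By the law of cosines on triangle PQV: PV² = 10² + 10² − 2·10·10·cos(150°) = 373.21, so PV ≈ 19.32.
Step 2: By the inverse law of cosines on triangle QPV: cos(∠QPV) = (10² + 19.32² − 10²) / (2·10·19.32) = 373.21/386.37 = 0.9659, so ∠QPV = 15°.

Therefore, the measure of angle ∠QPV = 15°.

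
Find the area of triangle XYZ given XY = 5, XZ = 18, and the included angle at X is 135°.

Area = (1/2)(5)(18) sin(135°) = (1/2)(5)(18)(sqrt(2)/2) = 45*sqrt(2)/2

45*sqrt(2)/2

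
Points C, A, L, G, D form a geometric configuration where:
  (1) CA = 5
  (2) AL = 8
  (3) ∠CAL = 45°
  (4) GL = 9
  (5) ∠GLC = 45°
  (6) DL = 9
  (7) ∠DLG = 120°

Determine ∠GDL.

Step 1: By the law of cosines on triangle DLG: DG² = 9² + 9² − 2·9·9·cos(120°) = 243, so DG = 9·√3.
Step 2: By the inverse law of cosines on triangle GDL: cos(∠GDL) = ((9·√3)² + 9² − 9²) / (2·9·√3·9) = 243/280.59 = 0.866, so ∠GDL = 30°.

Therefore, the measure of angle ∠GDL = 30°.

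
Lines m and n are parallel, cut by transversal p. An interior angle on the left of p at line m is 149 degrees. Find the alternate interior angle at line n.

Alternate interior angles formed by parallel lines and a transversal are equal.
The given angle is 149 degrees.
The alternate interior angle = 149 degrees.

149 degrees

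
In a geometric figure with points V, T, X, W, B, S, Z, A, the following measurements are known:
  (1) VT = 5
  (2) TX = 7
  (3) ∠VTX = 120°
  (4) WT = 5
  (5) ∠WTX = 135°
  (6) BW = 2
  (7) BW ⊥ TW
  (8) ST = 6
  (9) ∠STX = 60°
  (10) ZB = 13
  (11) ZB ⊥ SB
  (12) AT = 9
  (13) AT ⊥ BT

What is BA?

Step 1: By the law of cosines on triangle BWT: BT² = 2² + 5² − 2·2·5·cos(90°) = 29, so BT = √29.
Step 2: By the law of cosines on triangle BTA: BA² = √29² + 9² − 2·√29·9·cos(90°) = 110, so BA = √110.

Therefore, the length of BA = √110.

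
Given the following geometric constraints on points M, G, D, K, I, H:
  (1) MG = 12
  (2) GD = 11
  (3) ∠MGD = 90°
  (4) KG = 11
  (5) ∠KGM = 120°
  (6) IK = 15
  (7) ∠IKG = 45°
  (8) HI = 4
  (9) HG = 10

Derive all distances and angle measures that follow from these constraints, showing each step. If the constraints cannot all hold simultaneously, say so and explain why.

The constraints are consistent.

Step 1: From MG = 12, GD = 11, and ∠MGD = 90°, by the law of cosines:
  MD² = MG² + GD² - 2·MG·GD·cos(90°) = 144 + 121 - 0 = 265
  MD ≈ 16.28

Step 2: From MG = 12, GK = 11, and ∠MGK = 120°, by the law of cosines:
  MK² = MG² + GK² - 2·MG·GK·cos(120°) = 144 + 121 + 132 = 397
  MK ≈ 19.92

Step 3: From GK = 11, KI = 15, and ∠GKI = 45°, by the law of cosines:
  GI² = GK² + KI² - 2·GK·KI·cos(45°) = 121 + 225 - 233.3 = 112.7
  GI ≈ 10.61

Step 4: From MD = 16.28, MG = 12, DG = 11, by the inverse law of cosines:
  cos(∠DMG) = (MD² + MG² - DG²) / (2·MD·MG)
  ∠DMG = 42.51°

Step 5: From MG = 12, MK = 19.92, GK = 11, by the inverse law of cosines:
  cos(∠GMK) = (MG² + MK² - GK²) / (2·MG·MK)
  ∠GMK = 28.56°

Step 6: From GH = 10, GI = 10.61, HI = 4, by the inverse law of cosines:
  cos(∠HGI) = (GH² + GI² - HI²) / (2·GH·GI)
  ∠HGI = 22.12°

Step 7: From GI = 10.61, GK = 11, IK = 15, by the inverse law of cosines:
  cos(∠IGK) = (GI² + GK² - IK²) / (2·GI·GK)
  ∠IGK = 87.88°

Step 8: From DG = 11, DM = 16.28, GM = 12, by the inverse law of cosines:
  cos(∠GDM) = (DG² + DM² - GM²) / (2·DG·DM)
  ∠GDM = 47.49°

Step 9: From KG = 11, KM = 19.92, GM = 12, by the inverse law of cosines:
  cos(∠GKM) = (KG² + KM² - GM²) / (2·KG·KM)
  ∠GKM = 31.44°

Step 10: From IG = 10.61, IH = 4, GH = 10, by the inverse law of cosines:
  cos(∠GIH) = (IG² + IH² - GH²) / (2·IG·IH)
  ∠GIH = 70.28°

Step 11: From IG = 10.61, IK = 15, GK = 11, by the inverse law of cosines:
  cos(∠GIK) = (IG² + IK² - GK²) / (2·IG·IK)
  ∠GIK = 47.12°

Step 12: From HG = 10, HI = 4, GI = 10.61, by the inverse law of cosines:
  cos(∠GHI) = (HG² + HI² - GI²) / (2·HG·HI)
  ∠GHI = 87.6°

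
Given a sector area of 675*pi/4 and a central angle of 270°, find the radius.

Sector area A = πr² × θ/360, so r² = 360A / (πθ).
r² = 360 × 675*pi/4 / (π × 270)
r² = 225
r = 15

15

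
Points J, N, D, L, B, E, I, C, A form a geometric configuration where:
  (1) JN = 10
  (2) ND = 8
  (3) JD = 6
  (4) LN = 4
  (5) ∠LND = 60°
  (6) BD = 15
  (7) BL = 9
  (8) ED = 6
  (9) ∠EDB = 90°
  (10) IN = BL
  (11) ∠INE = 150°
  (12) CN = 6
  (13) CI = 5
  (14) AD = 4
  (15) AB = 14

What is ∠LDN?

Step 1: By the law of cosines on triangle DNL: DL² = 8² + 4² − 2·8·4·cos(60°) = 48, so DL = 4·√3.
Step 2: By the inverse law of cosines on triangle LDN: cos(∠LDN) = ((4·√3)² + 8² − 4²) / (2·4·√3·8) = 96/110.85 = 0.866, so ∠LDN = 30°.

Therefore, the measure of angle ∠LDN = 30°.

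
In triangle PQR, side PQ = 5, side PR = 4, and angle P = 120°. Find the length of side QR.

When two sides and the included angle are known, the law of cosines gives the third side.
c^2 = a^2 + b^2 - 2ab cos(C) generalizes the Pythagorean theorem to non-right triangles.
Here: QR^2 = 25 + 16 - 40*(-1/2) = 61
QR = sqrt(61)

sqrt(61)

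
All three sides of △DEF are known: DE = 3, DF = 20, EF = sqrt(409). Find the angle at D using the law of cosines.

cos(D) = (3² + 20² - (sqrt(409))²) / (2 × 3 × 20) = 0, so D = arccos(0) = 90°.

90°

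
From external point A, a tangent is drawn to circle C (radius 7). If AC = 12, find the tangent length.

The tangent, radius, and line from the external point to the center form a right triangle.
The right angle is where the tangent meets the radius.
By the Pythagorean theorem: tangent² + 7² = 12²
tangent² = 144 - 49 = 95
tangent = sqrt(95)

sqrt(95)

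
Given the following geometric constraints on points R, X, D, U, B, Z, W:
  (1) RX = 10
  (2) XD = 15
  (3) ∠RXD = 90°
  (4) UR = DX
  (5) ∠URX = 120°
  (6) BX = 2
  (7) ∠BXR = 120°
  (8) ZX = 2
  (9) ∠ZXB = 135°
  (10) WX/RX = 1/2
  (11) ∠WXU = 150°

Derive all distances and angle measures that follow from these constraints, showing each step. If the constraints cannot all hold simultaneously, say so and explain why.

The constraints are consistent.

From the given relations:
  UR = DX = 15
  WX = 1/2·RX = 1/2·10 = 5

Step 1: From RX = 10, XD = 15, and ∠RXD = 90°, by the law of cosines:
  RD² = RX² + XD² - 2·RX·XD·cos(90°) = 100 + 225 - 0 = 325
  RD = 5·√13

Step 2: From RX = 10, XB = 2, and ∠RXB = 120°, by the law of cosines:
  RB² = RX² + XB² - 2·RX·XB·cos(120°) = 100 + 4 + 20 = 124
  RB = 2·√31

Step 3: From XR = 10, RU = 15, and ∠XRU = 120°, by the law of cosines:
  XU² = XR² + RU² - 2·XR·RU·cos(120°) = 100 + 225 + 150 = 475
  XU = 5·√19

Step 4: From BX = 2, XZ = 2, and ∠BXZ = 135°, by the law of cosines:
  BZ² = BX² + XZ² - 2·BX·XZ·cos(135°) = 4 + 4 + 5.657 = 13.66
  BZ ≈ 3.7

Step 5: From UX = 5·√19, XW = 5, and ∠UXW = 150°, by the law of cosines:
  UW² = UX² + XW² - 2·UX·XW·cos(150°) = 475 + 25 + 188.7 = 688.7
  UW ≈ 26.24

Step 6: From RB = 2·√31, RX = 10, BX = 2, by the inverse law of cosines:
  cos(∠BRX) = (RB² + RX² - BX²) / (2·RB·RX)
  ∠BRX = 8.95°

Step 7: From RD = 5·√13, RX = 10, DX = 15, by the inverse law of cosines:
  cos(∠DRX) = (RD² + RX² - DX²) / (2·RD·RX)
  ∠DRX = 56.31°

Step 8: From XR = 10, XU = 5·√19, RU = 15, by the inverse law of cosines:
  cos(∠RXU) = (XR² + XU² - RU²) / (2·XR·XU)
  ∠RXU = 36.59°

Step 9: From DR = 5·√13, DX = 15, RX = 10, by the inverse law of cosines:
  cos(∠RDX) = (DR² + DX² - RX²) / (2·DR·DX)
  ∠RDX = 33.69°

Step 10: From UR = 15, UX = 5·√19, RX = 10, by the inverse law of cosines:
  cos(∠RUX) = (UR² + UX² - RX²) / (2·UR·UX)
  ∠RUX = 23.41°

Step 11: From BR = 2·√31, BX = 2, RX = 10, by the inverse law of cosines:
  cos(∠RBX) = (BR² + BX² - RX²) / (2·BR·BX)
  ∠RBX = 51.05°

Step 12: From BX = 2, BZ = 3.7, XZ = 2, by the inverse law of cosines:
  cos(∠XBZ) = (BX² + BZ² - XZ²) / (2·BX·BZ)
  ∠XBZ = 22.5°

Step 13: From ZB = 3.7, ZX = 2, BX = 2, by the inverse law of cosines:
  cos(∠BZX) = (ZB² + ZX² - BX²) / (2·ZB·ZX)
  ∠BZX = 22.5°

Step 14: From UW = 26.24, UX = 5·√19, WX = 5, by the inverse law of cosines:
  cos(∠WUX) = (UW² + UX² - WX²) / (2·UW·UX)
  ∠WUX = 5.47°

Step 15: From WU = 26.24, WX = 5, UX = 5·√19, by the inverse law of cosines:
  cos(∠UWX) = (WU² + WX² - UX²) / (2·WU·WX)
  ∠UWX = 24.53°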